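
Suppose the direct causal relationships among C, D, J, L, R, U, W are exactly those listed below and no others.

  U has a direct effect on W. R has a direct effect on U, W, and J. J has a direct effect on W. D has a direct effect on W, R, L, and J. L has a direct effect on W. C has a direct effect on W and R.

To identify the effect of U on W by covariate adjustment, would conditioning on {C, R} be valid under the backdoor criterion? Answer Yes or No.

Yes

Backdoor paths from U to W (paths whose first edge points into U):
  P1: U <- R <- C -> W
  P2: U <- R <- D -> L -> W
  P3: U <- R <- D -> J -> W
  P4: U <- R <- D -> W
  P5: U <- R -> J <- D -> L -> W
  P6: U <- R -> J <- D -> W
  P7: U <- R -> J -> W
  P8: U <- R -> W
Condition 1 (no descendant of U in the set): holds — descendants of U are {W}; none are in {C, R}.
Condition 2 (every backdoor path blocked by {C, R}):
  P1: blocked at chain node R ∈ conditioning set.
  P2: blocked at chain node R ∈ conditioning set.
  P3: blocked at chain node R ∈ conditioning set.
  P4: blocked at chain node R ∈ conditioning set.
  P5: blocked at fork node R ∈ conditioning set.
  P6: blocked at fork node R ∈ conditioning set.
  P7: blocked at fork node R ∈ conditioning set.
  P8: blocked at fork node R ∈ conditioning set.
{C, R} satisfies the backdoor criterion.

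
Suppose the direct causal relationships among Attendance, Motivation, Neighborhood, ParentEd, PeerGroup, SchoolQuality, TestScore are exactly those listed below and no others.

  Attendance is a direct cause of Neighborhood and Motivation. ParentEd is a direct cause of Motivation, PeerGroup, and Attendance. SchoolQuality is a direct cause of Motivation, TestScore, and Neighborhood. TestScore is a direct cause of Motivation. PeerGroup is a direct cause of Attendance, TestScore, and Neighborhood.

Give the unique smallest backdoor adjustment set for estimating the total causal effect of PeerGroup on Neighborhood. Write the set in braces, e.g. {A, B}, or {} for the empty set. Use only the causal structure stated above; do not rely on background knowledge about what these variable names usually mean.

Variables eligible for adjustment (non-descendants of PeerGroup, excluding PeerGroup and Neighborhood): {ParentEd, SchoolQuality}.
Backdoor paths from PeerGroup to Neighborhood:
  P1: PeerGroup <- ParentEd -> Attendance -> Motivation <- SchoolQuality -> Neighborhood
  P2: PeerGroup <- ParentEd -> Attendance -> Motivation <- TestScore <- SchoolQuality -> Neighborhood
  P3: PeerGroup <- ParentEd -> Attendance -> Neighborhood
  P4: PeerGroup <- ParentEd -> Motivation <- SchoolQuality -> Neighborhood
  P5: PeerGroup <- ParentEd -> Motivation <- TestScore <- SchoolQuality -> Neighborhood
  P6: PeerGroup <- ParentEd -> Motivation <- Attendance -> Neighborhood
The empty set is not sufficient: P3 (PeerGroup <- ParentEd -> Attendance -> Neighborhood) has no collider blocking it and no conditioned non-collider, so it is open.
Try {ParentEd}:
  P1: blocked at fork node ParentEd ∈ conditioning set.
  P2: blocked at fork node ParentEd ∈ conditioning set.
  P3: blocked at fork node ParentEd ∈ conditioning set.
  P4: blocked at fork node ParentEd ∈ conditioning set.
  P5: blocked at fork node ParentEd ∈ conditioning set.
  P6: blocked at fork node ParentEd ∈ conditioning set.
{ParentEd} contains no descendant of PeerGroup and blocks every backdoor path.
No other singleton works — e.g. {SchoolQuality} leaves P3 open — so {ParentEd} is the unique smallest valid adjustment set.

{ParentEd}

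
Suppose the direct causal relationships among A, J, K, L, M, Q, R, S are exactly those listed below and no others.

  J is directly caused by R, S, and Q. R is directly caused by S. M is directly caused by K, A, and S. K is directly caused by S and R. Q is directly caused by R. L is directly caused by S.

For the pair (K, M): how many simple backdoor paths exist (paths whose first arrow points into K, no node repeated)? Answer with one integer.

A backdoor path from K to M is any simple undirected path whose first edge points into K (i.e. leaves K via a parent).
Parents of K: {R, S}.
Enumerating:
  P1: K <- S -> M
  P2: K <- R <- S -> M
  P3: K <- R -> Q -> J <- S -> M
  P4: K <- R -> J <- S -> M
That exhausts the simple backdoor paths. Count: 4.

4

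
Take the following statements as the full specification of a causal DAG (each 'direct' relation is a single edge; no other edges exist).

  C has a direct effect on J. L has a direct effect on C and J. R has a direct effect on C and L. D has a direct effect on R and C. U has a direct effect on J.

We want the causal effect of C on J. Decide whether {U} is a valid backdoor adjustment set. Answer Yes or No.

No

Backdoor paths from C to J (paths whose first edge points into C):
  P1: C <- D -> R -> L -> J
  P2: C <- R -> L -> J
  P3: C <- L -> J
Condition 1 (no descendant of C in the set): holds — descendants of C are {J}; none are in {U}.
Condition 2 (every backdoor path blocked by {U}):
  P1: open — no interior node is in the conditioning set.
  P2: open — no interior node is in the conditioning set.
  P3: open — no interior node is in the conditioning set.
{U} does not satisfy the backdoor criterion.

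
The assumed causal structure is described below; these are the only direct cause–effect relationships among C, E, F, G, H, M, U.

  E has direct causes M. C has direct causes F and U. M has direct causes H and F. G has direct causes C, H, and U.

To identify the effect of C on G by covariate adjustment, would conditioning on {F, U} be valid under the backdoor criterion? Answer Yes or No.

Backdoor paths from C to G (paths whose first edge points into C):
  P1: C <- F -> M <- H -> G
  P2: C <- U -> G
Condition 1 (no descendant of C in the set): holds — descendants of C are {G}; none are in {F, U}.
Condition 2 (every backdoor path blocked by {F, U}):
  P1: blocked at fork node F ∈ conditioning set.
  P2: blocked at fork node U ∈ conditioning set.
{F, U} satisfies the backdoor criterion.

Yes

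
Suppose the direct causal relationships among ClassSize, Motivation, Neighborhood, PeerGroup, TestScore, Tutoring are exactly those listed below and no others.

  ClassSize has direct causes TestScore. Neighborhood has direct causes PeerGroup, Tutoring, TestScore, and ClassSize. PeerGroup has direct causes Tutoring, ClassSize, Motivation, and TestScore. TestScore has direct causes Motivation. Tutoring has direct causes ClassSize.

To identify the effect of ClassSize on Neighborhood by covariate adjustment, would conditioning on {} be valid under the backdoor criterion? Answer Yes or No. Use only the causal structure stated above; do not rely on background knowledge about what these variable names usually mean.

Backdoor paths from ClassSize to Neighborhood (paths whose first edge points into ClassSize):
  P1: ClassSize <- TestScore <- Motivation -> PeerGroup <- Tutoring -> Neighborhood
  P2: ClassSize <- TestScore <- Motivation -> PeerGroup -> Neighborhood
  P3: ClassSize <- TestScore -> PeerGroup <- Tutoring -> Neighborhood
  P4: ClassSize <- TestScore -> PeerGroup -> Neighborhood
  P5: ClassSize <- TestScore -> Neighborhood
Condition 1 (no descendant of ClassSize in the set): holds — descendants of ClassSize are {Neighborhood, PeerGroup, Tutoring}; none are in {}.
Condition 2 (every backdoor path blocked by {}):
  P1: blocked at collider PeerGroup (neither it nor any descendant is in the conditioning set).
  P2: open — no interior node is in the conditioning set.
  P3: blocked at collider PeerGroup (neither it nor any descendant is in the conditioning set).
  P4: open — no interior node is in the conditioning set.
  P5: open — no interior node is in the conditioning set.
{} does not satisfy the backdoor criterion.

No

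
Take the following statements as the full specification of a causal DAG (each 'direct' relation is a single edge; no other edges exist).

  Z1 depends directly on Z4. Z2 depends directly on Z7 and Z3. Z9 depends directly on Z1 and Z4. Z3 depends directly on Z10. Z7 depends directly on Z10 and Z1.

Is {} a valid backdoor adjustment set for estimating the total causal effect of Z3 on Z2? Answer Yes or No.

No

Backdoor paths from Z3 to Z2 (paths whose first edge points into Z3):
  P1: Z3 <- Z10 -> Z7 -> Z2
Condition 1 (no descendant of Z3 in the set): holds — descendants of Z3 are {Z2}; none are in {}.
Condition 2 (every backdoor path blocked by {}):
  P1: open — no interior node is in the conditioning set.
{} does not satisfy the backdoor criterion.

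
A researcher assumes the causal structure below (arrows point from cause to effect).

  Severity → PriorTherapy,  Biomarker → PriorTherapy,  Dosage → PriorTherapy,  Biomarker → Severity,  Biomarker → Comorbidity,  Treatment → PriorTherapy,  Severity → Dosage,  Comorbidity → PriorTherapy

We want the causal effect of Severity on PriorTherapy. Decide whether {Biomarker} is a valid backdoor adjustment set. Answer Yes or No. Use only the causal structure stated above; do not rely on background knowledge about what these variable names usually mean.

Yes

Backdoor paths from Severity to PriorTherapy (paths whose first edge points into Severity):
  P1: Severity <- Biomarker -> Comorbidity -> PriorTherapy
  P2: Severity <- Biomarker -> PriorTherapy
Condition 1 (no descendant of Severity in the set): holds — descendants of Severity are {Dosage, PriorTherapy}; none are in {Biomarker}.
Condition 2 (every backdoor path blocked by {Biomarker}):
  P1: blocked at fork node Biomarker ∈ conditioning set.
  P2: blocked at fork node Biomarker ∈ conditioning set.
{Biomarker} satisfies the backdoor criterion.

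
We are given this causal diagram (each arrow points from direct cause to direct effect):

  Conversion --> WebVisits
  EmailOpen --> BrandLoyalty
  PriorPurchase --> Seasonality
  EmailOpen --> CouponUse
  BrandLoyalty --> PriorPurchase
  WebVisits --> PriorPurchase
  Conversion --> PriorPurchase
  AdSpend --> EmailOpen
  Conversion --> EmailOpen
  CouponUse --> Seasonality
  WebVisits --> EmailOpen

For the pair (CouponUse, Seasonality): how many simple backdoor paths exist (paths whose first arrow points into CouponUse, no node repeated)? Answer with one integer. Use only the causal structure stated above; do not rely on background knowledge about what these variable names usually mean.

5

A backdoor path from CouponUse to Seasonality is any simple undirected path whose first edge points into CouponUse (i.e. leaves CouponUse via a parent).
Parents of CouponUse: {EmailOpen}.
Enumerating:
  P1: CouponUse <- EmailOpen <- Conversion -> WebVisits -> PriorPurchase -> Seasonality
  P2: CouponUse <- EmailOpen <- Conversion -> PriorPurchase -> Seasonality
  P3: CouponUse <- EmailOpen <- WebVisits <- Conversion -> PriorPurchase -> Seasonality
  P4: CouponUse <- EmailOpen <- WebVisits -> PriorPurchase -> Seasonality
  P5: CouponUse <- EmailOpen -> BrandLoyalty -> PriorPurchase -> Seasonality
That exhausts the simple backdoor paths. Count: 5.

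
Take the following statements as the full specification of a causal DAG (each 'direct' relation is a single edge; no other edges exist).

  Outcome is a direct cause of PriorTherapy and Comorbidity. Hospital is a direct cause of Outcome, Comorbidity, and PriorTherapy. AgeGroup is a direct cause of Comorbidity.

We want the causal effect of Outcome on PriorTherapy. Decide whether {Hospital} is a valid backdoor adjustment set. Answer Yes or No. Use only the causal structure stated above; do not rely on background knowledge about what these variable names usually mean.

Yes

Backdoor paths from Outcome to PriorTherapy (paths whose first edge points into Outcome):
  P1: Outcome <- Hospital -> PriorTherapy
Condition 1 (no descendant of Outcome in the set): holds — descendants of Outcome are {Comorbidity, PriorTherapy}; none are in {Hospital}.
Condition 2 (every backdoor path blocked by {Hospital}):
  P1: blocked at fork node Hospital ∈ conditioning set.
{Hospital} satisfies the backdoor criterion.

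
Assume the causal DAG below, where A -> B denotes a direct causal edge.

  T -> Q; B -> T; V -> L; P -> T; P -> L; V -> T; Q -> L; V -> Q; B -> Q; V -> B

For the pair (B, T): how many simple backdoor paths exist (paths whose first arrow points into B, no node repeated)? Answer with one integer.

A backdoor path from B to T is any simple undirected path whose first edge points into B (i.e. leaves B via a parent).
Parents of B: {V}.
Enumerating:
  P1: B <- V -> T
  P2: B <- V -> Q <- T
  P3: B <- V -> Q -> L <- P -> T
  P4: B <- V -> L <- P -> T
  P5: B <- V -> L <- Q <- T
That exhausts the simple backdoor paths. Count: 5.

5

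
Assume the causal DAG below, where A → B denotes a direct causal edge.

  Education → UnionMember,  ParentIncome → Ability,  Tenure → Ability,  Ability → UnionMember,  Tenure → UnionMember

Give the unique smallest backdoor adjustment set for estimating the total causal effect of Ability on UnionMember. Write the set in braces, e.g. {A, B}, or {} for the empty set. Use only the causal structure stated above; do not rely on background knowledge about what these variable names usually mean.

Variables eligible for adjustment (non-descendants of Ability, excluding Ability and UnionMember): {Education, ParentIncome, Tenure}.
Backdoor paths from Ability to UnionMember:
  P1: Ability <- Tenure -> UnionMember
The empty set is not sufficient: P1 (Ability <- Tenure -> UnionMember) has no collider blocking it and no conditioned non-collider, so it is open.
Try {Tenure}:
  P1: blocked at fork node Tenure ∈ conditioning set.
{Tenure} contains no descendant of Ability and blocks every backdoor path.
No other singleton works — e.g. {ParentIncome} leaves P1 open — so {Tenure} is the unique smallest valid adjustment set.

{Tenure}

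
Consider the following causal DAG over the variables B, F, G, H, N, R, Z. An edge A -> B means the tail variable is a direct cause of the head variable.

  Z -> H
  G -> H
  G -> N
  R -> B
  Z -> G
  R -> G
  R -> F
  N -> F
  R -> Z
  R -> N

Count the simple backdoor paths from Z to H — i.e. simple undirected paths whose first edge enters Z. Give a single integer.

3

A backdoor path from Z to H is any simple undirected path whose first edge points into Z (i.e. leaves Z via a parent).
Parents of Z: {R}.
Enumerating:
  P1: Z <- R -> G -> H
  P2: Z <- R -> N <- G -> H
  P3: Z <- R -> F <- N <- G -> H
That exhausts the simple backdoor paths. Count: 3.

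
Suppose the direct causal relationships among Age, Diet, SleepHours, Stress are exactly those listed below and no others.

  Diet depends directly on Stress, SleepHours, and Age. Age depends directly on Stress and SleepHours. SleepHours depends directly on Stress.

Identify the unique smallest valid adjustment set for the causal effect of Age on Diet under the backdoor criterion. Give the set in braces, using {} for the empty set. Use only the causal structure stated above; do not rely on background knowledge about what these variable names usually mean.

{SleepHours, Stress}

Variables eligible for adjustment (non-descendants of Age, excluding Age and Diet): {SleepHours, Stress}.
Backdoor paths from Age to Diet:
  P1: Age <- Stress -> SleepHours -> Diet
  P2: Age <- Stress -> Diet
  P3: Age <- SleepHours <- Stress -> Diet
  P4: Age <- SleepHours -> Diet
The empty set is not sufficient: P1 (Age <- Stress -> SleepHours -> Diet) has no collider blocking it and no conditioned non-collider, so it is open.
Try {SleepHours, Stress}:
  P1: blocked at fork node Stress ∈ conditioning set.
  P2: blocked at fork node Stress ∈ conditioning set.
  P3: blocked at chain node SleepHours ∈ conditioning set.
  P4: blocked at fork node SleepHours ∈ conditioning set.
{SleepHours, Stress} contains no descendant of Age and blocks every backdoor path.
Every element of {SleepHours, Stress} is needed (dropping SleepHours leaves P4 open; dropping Stress leaves P2 open), so no proper subset is valid.
Among all size-2 subsets of the eligible variables, only {SleepHours, Stress} blocks every backdoor path, so it is the unique smallest valid adjustment set.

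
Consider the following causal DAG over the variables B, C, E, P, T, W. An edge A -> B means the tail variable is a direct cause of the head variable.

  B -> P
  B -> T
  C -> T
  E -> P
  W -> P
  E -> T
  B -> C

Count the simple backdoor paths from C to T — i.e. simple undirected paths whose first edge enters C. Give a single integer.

A backdoor path from C to T is any simple undirected path whose first edge points into C (i.e. leaves C via a parent).
Parents of C: {B}.
Enumerating:
  P1: C <- B -> T
  P2: C <- B -> P <- E -> T
That exhausts the simple backdoor paths. Count: 2.

2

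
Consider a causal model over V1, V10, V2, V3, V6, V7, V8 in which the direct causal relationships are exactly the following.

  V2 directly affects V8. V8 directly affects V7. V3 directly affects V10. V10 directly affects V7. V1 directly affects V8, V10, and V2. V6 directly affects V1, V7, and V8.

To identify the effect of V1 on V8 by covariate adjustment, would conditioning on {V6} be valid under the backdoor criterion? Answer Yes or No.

Backdoor paths from V1 to V8 (paths whose first edge points into V1):
  P1: V1 <- V6 -> V8
  P2: V1 <- V6 -> V7 <- V8
Condition 1 (no descendant of V1 in the set): holds — descendants of V1 are {V10, V2, V7, V8}; none are in {V6}.
Condition 2 (every backdoor path blocked by {V6}):
  P1: blocked at fork node V6 ∈ conditioning set.
  P2: blocked at fork node V6 ∈ conditioning set.
{V6} satisfies the backdoor criterion.

Yes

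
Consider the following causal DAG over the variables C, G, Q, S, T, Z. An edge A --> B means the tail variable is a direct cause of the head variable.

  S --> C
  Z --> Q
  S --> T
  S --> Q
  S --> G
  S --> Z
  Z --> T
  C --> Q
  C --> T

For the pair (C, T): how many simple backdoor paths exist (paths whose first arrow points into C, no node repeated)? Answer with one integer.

3

A backdoor path from C to T is any simple undirected path whose first edge points into C (i.e. leaves C via a parent).
Parents of C: {S}.
Enumerating:
  P1: C <- S -> Z -> T
  P2: C <- S -> Q <- Z -> T
  P3: C <- S -> T
That exhausts the simple backdoor paths. Count: 3.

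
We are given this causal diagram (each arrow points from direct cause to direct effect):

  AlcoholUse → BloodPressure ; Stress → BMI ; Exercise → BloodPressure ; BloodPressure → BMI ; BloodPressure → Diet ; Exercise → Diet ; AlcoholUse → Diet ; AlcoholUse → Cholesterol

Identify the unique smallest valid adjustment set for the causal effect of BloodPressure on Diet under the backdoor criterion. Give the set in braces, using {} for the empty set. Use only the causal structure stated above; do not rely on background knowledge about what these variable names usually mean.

Variables eligible for adjustment (non-descendants of BloodPressure, excluding BloodPressure and Diet): {AlcoholUse, Cholesterol, Exercise, Stress}.
Backdoor paths from BloodPressure to Diet:
  P1: BloodPressure <- Exercise -> Diet
  P2: BloodPressure <- AlcoholUse -> Diet
The empty set is not sufficient: P1 (BloodPressure <- Exercise -> Diet) has no collider blocking it and no conditioned non-collider, so it is open.
Try {AlcoholUse, Exercise}:
  P1: blocked at fork node Exercise ∈ conditioning set.
  P2: blocked at fork node AlcoholUse ∈ conditioning set.
{AlcoholUse, Exercise} contains no descendant of BloodPressure and blocks every backdoor path.
Every element of {AlcoholUse, Exercise} is needed (dropping AlcoholUse leaves P2 open; dropping Exercise leaves P1 open), so no proper subset is valid.
Among all size-2 subsets of the eligible variables, only {AlcoholUse, Exercise} blocks every backdoor path, so it is the unique smallest valid adjustment set.

{AlcoholUse, Exercise}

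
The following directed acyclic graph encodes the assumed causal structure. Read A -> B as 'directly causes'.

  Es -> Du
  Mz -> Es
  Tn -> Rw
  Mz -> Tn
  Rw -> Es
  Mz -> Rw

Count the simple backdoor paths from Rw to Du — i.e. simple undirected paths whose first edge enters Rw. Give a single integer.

A backdoor path from Rw to Du is any simple undirected path whose first edge points into Rw (i.e. leaves Rw via a parent).
Parents of Rw: {Mz, Tn}.
Enumerating:
  P1: Rw <- Mz -> Es -> Du
  P2: Rw <- Tn <- Mz -> Es -> Du
That exhausts the simple backdoor paths. Count: 2.

2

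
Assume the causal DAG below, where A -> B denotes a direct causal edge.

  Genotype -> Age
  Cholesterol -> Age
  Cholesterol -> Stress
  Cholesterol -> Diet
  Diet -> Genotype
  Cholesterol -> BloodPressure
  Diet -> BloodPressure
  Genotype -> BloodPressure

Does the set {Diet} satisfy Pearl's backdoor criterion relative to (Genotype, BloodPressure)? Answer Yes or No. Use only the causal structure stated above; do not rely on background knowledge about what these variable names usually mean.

Backdoor paths from Genotype to BloodPressure (paths whose first edge points into Genotype):
  P1: Genotype <- Diet <- Cholesterol -> BloodPressure
  P2: Genotype <- Diet -> BloodPressure
Condition 1 (no descendant of Genotype in the set): holds — descendants of Genotype are {Age, BloodPressure}; none are in {Diet}.
Condition 2 (every backdoor path blocked by {Diet}):
  P1: blocked at chain node Diet ∈ conditioning set.
  P2: blocked at fork node Diet ∈ conditioning set.
{Diet} satisfies the backdoor criterion.

Yes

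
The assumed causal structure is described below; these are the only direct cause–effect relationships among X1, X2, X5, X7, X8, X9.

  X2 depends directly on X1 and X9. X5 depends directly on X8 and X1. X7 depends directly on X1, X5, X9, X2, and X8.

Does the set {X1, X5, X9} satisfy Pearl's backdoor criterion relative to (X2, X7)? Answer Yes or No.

Yes

Backdoor paths from X2 to X7 (paths whose first edge points into X2):
  P1: X2 <- X1 -> X5 <- X8 -> X7
  P2: X2 <- X1 -> X5 -> X7
  P3: X2 <- X1 -> X7
  P4: X2 <- X9 -> X7
Condition 1 (no descendant of X2 in the set): holds — descendants of X2 are {X7}; none are in {X1, X5, X9}.
Condition 2 (every backdoor path blocked by {X1, X5, X9}):
  P1: blocked at fork node X1 ∈ conditioning set.
  P2: blocked at fork node X1 ∈ conditioning set.
  P3: blocked at fork node X1 ∈ conditioning set.
  P4: blocked at fork node X9 ∈ conditioning set.
{X1, X5, X9} satisfies the backdoor criterion.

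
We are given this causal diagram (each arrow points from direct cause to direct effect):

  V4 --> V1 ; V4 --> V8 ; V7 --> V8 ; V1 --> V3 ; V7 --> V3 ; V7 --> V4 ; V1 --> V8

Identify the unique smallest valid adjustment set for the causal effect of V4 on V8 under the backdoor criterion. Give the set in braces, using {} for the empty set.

Variables eligible for adjustment (non-descendants of V4, excluding V4 and V8): {V7}.
Backdoor paths from V4 to V8:
  P1: V4 <- V7 -> V3 <- V1 -> V8
  P2: V4 <- V7 -> V8
The empty set is not sufficient: P2 (V4 <- V7 -> V8) has no collider blocking it and no conditioned non-collider, so it is open.
Try {V7}:
  P1: blocked at fork node V7 ∈ conditioning set.
  P2: blocked at fork node V7 ∈ conditioning set.
{V7} contains no descendant of V4 and blocks every backdoor path.
{V7} is the unique smallest valid adjustment set.

{V7}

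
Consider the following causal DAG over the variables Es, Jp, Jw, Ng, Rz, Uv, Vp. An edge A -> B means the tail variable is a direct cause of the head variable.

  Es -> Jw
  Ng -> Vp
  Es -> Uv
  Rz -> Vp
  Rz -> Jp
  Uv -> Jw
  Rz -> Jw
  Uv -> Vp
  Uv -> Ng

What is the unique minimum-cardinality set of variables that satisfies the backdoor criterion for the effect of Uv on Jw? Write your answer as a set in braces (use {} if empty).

Variables eligible for adjustment (non-descendants of Uv, excluding Uv and Jw): {Es, Jp, Rz}.
Backdoor paths from Uv to Jw:
  P1: Uv <- Es -> Jw
The empty set is not sufficient: P1 (Uv <- Es -> Jw) has no collider blocking it and no conditioned non-collider, so it is open.
Try {Es}:
  P1: blocked at fork node Es ∈ conditioning set.
{Es} contains no descendant of Uv and blocks every backdoor path.
No other singleton works — e.g. {Rz} leaves P1 open — so {Es} is the unique smallest valid adjustment set.

{Es}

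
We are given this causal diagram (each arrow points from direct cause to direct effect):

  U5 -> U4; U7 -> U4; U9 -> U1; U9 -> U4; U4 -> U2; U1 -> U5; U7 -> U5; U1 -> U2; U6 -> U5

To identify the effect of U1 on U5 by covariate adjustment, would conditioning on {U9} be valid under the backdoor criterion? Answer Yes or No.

Yes

Backdoor paths from U1 to U5 (paths whose first edge points into U1):
  P1: U1 <- U9 -> U4 <- U7 -> U5
  P2: U1 <- U9 -> U4 <- U5
Condition 1 (no descendant of U1 in the set): holds — descendants of U1 are {U2, U4, U5}; none are in {U9}.
Condition 2 (every backdoor path blocked by {U9}):
  P1: blocked at fork node U9 ∈ conditioning set.
  P2: blocked at fork node U9 ∈ conditioning set.
{U9} satisfies the backdoor criterion.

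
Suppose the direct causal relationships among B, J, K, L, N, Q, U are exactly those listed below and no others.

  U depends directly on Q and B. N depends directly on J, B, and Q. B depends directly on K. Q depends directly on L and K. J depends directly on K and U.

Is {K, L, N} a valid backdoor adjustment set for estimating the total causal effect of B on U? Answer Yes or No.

No

Backdoor paths from B to U (paths whose first edge points into B):
  P1: B <- K -> Q -> U
  P2: B <- K -> Q -> N <- J <- U
  P3: B <- K -> J <- U
  P4: B <- K -> J -> N <- Q -> U
Condition 1 (no descendant of B in the set): FAILS — N is a descendant of B.
Condition 2 (every backdoor path blocked by {K, L, N}):
  P1: blocked at fork node K ∈ conditioning set.
  P2: blocked at fork node K ∈ conditioning set.
  P3: blocked at fork node K ∈ conditioning set.
  P4: blocked at fork node K ∈ conditioning set.
{K, L, N} does not satisfy the backdoor criterion.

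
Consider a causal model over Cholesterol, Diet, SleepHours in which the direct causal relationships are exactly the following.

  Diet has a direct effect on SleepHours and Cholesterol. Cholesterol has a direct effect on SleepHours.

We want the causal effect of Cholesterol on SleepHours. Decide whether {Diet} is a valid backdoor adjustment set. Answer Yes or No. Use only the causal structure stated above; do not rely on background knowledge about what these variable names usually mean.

Backdoor paths from Cholesterol to SleepHours (paths whose first edge points into Cholesterol):
  P1: Cholesterol <- Diet -> SleepHours
Condition 1 (no descendant of Cholesterol in the set): holds — descendants of Cholesterol are {SleepHours}; none are in {Diet}.
Condition 2 (every backdoor path blocked by {Diet}):
  P1: blocked at fork node Diet ∈ conditioning set.
{Diet} satisfies the backdoor criterion.

Yes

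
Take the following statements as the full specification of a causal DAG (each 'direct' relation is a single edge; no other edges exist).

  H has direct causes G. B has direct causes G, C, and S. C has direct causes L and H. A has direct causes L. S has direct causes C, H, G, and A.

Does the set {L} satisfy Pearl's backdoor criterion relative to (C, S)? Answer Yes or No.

Backdoor paths from C to S (paths whose first edge points into C):
  P1: C <- H <- G -> S
  P2: C <- H <- G -> B <- S
  P3: C <- H -> S
  P4: C <- L -> A -> S
Condition 1 (no descendant of C in the set): holds — descendants of C are {B, S}; none are in {L}.
Condition 2 (every backdoor path blocked by {L}):
  P1: open — no interior node is in the conditioning set.
  P2: blocked at collider B (neither it nor any descendant is in the conditioning set).
  P3: open — no interior node is in the conditioning set.
  P4: blocked at fork node L ∈ conditioning set.
{L} does not satisfy the backdoor criterion.

No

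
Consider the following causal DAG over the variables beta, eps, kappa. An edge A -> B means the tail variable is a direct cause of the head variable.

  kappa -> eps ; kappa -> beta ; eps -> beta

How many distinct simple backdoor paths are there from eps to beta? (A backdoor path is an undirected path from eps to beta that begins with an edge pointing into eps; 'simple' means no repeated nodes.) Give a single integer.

A backdoor path from eps to beta is any simple undirected path whose first edge points into eps (i.e. leaves eps via a parent).
Parents of eps: {kappa}.
Enumerating:
  P1: eps <- kappa -> beta
That exhausts the simple backdoor paths. Count: 1.

1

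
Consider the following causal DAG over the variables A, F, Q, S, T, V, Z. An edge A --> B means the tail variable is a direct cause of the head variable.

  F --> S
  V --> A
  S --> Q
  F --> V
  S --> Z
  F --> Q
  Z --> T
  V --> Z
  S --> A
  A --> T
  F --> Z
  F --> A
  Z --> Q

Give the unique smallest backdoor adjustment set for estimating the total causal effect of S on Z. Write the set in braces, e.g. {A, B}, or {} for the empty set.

{F}

Variables eligible for adjustment (non-descendants of S, excluding S and Z): {F, V}.
Backdoor paths from S to Z:
  P1: S <- F -> V -> Z
  P2: S <- F -> V -> A -> T <- Z
  P3: S <- F -> Z
  P4: S <- F -> A <- V -> Z
  P5: S <- F -> A -> T <- Z
  P6: S <- F -> Q <- Z
The empty set is not sufficient: P1 (S <- F -> V -> Z) has no collider blocking it and no conditioned non-collider, so it is open.
Try {F}:
  P1: blocked at fork node F ∈ conditioning set.
  P2: blocked at fork node F ∈ conditioning set.
  P3: blocked at fork node F ∈ conditioning set.
  P4: blocked at fork node F ∈ conditioning set.
  P5: blocked at fork node F ∈ conditioning set.
  P6: blocked at fork node F ∈ conditioning set.
{F} contains no descendant of S and blocks every backdoor path.
No other singleton works — e.g. {V} leaves P3 open — so {F} is the unique smallest valid adjustment set.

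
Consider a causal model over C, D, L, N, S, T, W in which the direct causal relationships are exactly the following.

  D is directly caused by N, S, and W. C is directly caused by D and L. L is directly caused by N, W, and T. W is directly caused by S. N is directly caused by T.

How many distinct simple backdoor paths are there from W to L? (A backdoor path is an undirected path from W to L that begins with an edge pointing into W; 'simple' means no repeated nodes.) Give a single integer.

A backdoor path from W to L is any simple undirected path whose first edge points into W (i.e. leaves W via a parent).
Parents of W: {S}.
Enumerating:
  P1: W <- S -> D <- N <- T -> L
  P2: W <- S -> D <- N -> L
  P3: W <- S -> D -> C <- L
That exhausts the simple backdoor paths. Count: 3.

3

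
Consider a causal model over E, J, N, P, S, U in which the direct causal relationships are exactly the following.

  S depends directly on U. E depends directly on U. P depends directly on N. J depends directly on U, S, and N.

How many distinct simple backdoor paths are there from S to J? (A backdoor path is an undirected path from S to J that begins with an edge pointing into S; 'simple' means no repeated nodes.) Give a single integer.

A backdoor path from S to J is any simple undirected path whose first edge points into S (i.e. leaves S via a parent).
Parents of S: {U}.
Enumerating:
  P1: S <- U -> J
That exhausts the simple backdoor paths. Count: 1.

1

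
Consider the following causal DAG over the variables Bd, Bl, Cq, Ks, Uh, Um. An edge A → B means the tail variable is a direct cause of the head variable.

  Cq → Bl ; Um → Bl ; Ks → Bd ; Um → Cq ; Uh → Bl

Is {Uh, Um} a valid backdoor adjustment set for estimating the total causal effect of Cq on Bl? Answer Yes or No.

Backdoor paths from Cq to Bl (paths whose first edge points into Cq):
  P1: Cq <- Um -> Bl
Condition 1 (no descendant of Cq in the set): holds — descendants of Cq are {Bl}; none are in {Uh, Um}.
Condition 2 (every backdoor path blocked by {Uh, Um}):
  P1: blocked at fork node Um ∈ conditioning set.
{Uh, Um} satisfies the backdoor criterion.

Yes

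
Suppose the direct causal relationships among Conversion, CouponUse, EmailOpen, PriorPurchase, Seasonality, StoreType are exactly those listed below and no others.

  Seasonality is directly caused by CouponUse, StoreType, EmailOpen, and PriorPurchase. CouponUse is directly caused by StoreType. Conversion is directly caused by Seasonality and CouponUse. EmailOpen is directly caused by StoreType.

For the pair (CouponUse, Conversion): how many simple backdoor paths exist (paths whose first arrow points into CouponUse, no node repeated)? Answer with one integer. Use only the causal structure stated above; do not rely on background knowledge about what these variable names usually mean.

2

A backdoor path from CouponUse to Conversion is any simple undirected path whose first edge points into CouponUse (i.e. leaves CouponUse via a parent).
Parents of CouponUse: {StoreType}.
Enumerating:
  P1: CouponUse <- StoreType -> EmailOpen -> Seasonality -> Conversion
  P2: CouponUse <- StoreType -> Seasonality -> Conversion
That exhausts the simple backdoor paths. Count: 2.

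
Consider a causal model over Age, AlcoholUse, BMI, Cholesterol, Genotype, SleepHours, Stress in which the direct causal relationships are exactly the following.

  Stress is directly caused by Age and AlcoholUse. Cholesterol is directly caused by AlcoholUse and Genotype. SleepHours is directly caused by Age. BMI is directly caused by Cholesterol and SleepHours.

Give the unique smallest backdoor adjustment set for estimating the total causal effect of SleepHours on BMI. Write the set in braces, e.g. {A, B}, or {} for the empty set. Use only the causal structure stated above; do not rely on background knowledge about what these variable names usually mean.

{}

Variables eligible for adjustment (non-descendants of SleepHours, excluding SleepHours and BMI): {Age, AlcoholUse, Cholesterol, Genotype, Stress}.
Backdoor paths from SleepHours to BMI:
  P1: SleepHours <- Age -> Stress <- AlcoholUse -> Cholesterol -> BMI
Each backdoor path contains an unconditioned collider, so every path is already blocked with the empty conditioning set:
  P1: blocked at collider Stress (neither it nor any descendant is in the conditioning set).
The empty set is therefore the unique smallest valid set.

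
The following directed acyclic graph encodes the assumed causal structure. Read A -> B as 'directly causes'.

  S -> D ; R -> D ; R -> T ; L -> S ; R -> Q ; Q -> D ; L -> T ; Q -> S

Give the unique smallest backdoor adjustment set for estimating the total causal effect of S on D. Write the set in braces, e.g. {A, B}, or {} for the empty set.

{Q}

Variables eligible for adjustment (non-descendants of S, excluding S and D): {L, Q, R, T}.
Backdoor paths from S to D:
  P1: S <- Q <- R -> D
  P2: S <- Q -> D
  P3: S <- L -> T <- R -> Q -> D
  P4: S <- L -> T <- R -> D
The empty set is not sufficient: P1 (S <- Q <- R -> D) has no collider blocking it and no conditioned non-collider, so it is open.
Try {Q}:
  P1: blocked at chain node Q ∈ conditioning set.
  P2: blocked at fork node Q ∈ conditioning set.
  P3: blocked at collider T (neither it nor any descendant is in the conditioning set).
  P4: blocked at collider T (neither it nor any descendant is in the conditioning set).
{Q} contains no descendant of S and blocks every backdoor path.
No other singleton works — e.g. {R} leaves P2 open — so {Q} is the unique smallest valid adjustment set.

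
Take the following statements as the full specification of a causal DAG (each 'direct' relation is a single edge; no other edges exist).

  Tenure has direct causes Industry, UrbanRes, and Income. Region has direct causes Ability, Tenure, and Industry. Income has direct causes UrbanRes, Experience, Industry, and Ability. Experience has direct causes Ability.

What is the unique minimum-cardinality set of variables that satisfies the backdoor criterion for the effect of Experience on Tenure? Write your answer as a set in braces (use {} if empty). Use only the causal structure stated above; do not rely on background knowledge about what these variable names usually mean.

{Ability}

Variables eligible for adjustment (non-descendants of Experience, excluding Experience and Tenure): {Ability, Industry, UrbanRes}.
Backdoor paths from Experience to Tenure:
  P1: Experience <- Ability -> Income <- UrbanRes -> Tenure
  P2: Experience <- Ability -> Income <- Industry -> Tenure
  P3: Experience <- Ability -> Income <- Industry -> Region <- Tenure
  P4: Experience <- Ability -> Income -> Tenure
  P5: Experience <- Ability -> Region <- Industry -> Income <- UrbanRes -> Tenure
  P6: Experience <- Ability -> Region <- Industry -> Income -> Tenure
  P7: Experience <- Ability -> Region <- Industry -> Tenure
  P8: Experience <- Ability -> Region <- Tenure
The empty set is not sufficient: P4 (Experience <- Ability -> Income -> Tenure) has no collider blocking it and no conditioned non-collider, so it is open.
Try {Ability}:
  P1: blocked at fork node Ability ∈ conditioning set.
  P2: blocked at fork node Ability ∈ conditioning set.
  P3: blocked at fork node Ability ∈ conditioning set.
  P4: blocked at fork node Ability ∈ conditioning set.
  P5: blocked at fork node Ability ∈ conditioning set.
  P6: blocked at fork node Ability ∈ conditioning set.
  P7: blocked at fork node Ability ∈ conditioning set.
  P8: blocked at fork node Ability ∈ conditioning set.
{Ability} contains no descendant of Experience and blocks every backdoor path.
No other singleton works — e.g. {UrbanRes} leaves P4 open — so {Ability} is the unique smallest valid adjustment set.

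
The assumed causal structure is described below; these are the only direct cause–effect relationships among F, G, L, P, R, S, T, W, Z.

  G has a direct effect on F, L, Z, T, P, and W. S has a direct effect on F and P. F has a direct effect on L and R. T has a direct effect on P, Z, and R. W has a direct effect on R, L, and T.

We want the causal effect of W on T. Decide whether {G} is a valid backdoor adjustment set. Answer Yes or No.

Backdoor paths from W to T (paths whose first edge points into W):
  P1: W <- G -> T
  P2: W <- G -> Z <- T
  P3: W <- G -> F <- S -> P <- T
  P4: W <- G -> F -> R <- T
  P5: W <- G -> P <- S -> F -> R <- T
  P6: W <- G -> P <- T
  P7: W <- G -> L <- F <- S -> P <- T
  P8: W <- G -> L <- F -> R <- T
Condition 1 (no descendant of W in the set): holds — descendants of W are {L, P, R, T, Z}; none are in {G}.
Condition 2 (every backdoor path blocked by {G}):
  P1: blocked at fork node G ∈ conditioning set.
  P2: blocked at fork node G ∈ conditioning set.
  P3: blocked at fork node G ∈ conditioning set.
  P4: blocked at fork node G ∈ conditioning set.
  P5: blocked at fork node G ∈ conditioning set.
  P6: blocked at fork node G ∈ conditioning set.
  P7: blocked at fork node G ∈ conditioning set.
  P8: blocked at fork node G ∈ conditioning set.
{G} satisfies the backdoor criterion.

Yes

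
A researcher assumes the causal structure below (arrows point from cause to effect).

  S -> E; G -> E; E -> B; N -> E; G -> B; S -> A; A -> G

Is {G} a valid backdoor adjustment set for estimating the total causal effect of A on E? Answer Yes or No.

No

Backdoor paths from A to E (paths whose first edge points into A):
  P1: A <- S -> E
Condition 1 (no descendant of A in the set): FAILS — G is a descendant of A.
Condition 2 (every backdoor path blocked by {G}):
  P1: open — no interior node is in the conditioning set.
{G} does not satisfy the backdoor criterion.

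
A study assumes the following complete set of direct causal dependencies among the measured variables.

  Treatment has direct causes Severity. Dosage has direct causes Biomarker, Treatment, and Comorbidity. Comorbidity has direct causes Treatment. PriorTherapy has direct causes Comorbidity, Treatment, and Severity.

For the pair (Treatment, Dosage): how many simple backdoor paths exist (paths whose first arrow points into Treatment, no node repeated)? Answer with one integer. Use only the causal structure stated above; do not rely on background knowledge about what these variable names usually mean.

1

A backdoor path from Treatment to Dosage is any simple undirected path whose first edge points into Treatment (i.e. leaves Treatment via a parent).
Parents of Treatment: {Severity}.
Enumerating:
  P1: Treatment <- Severity -> PriorTherapy <- Comorbidity -> Dosage
That exhausts the simple backdoor paths. Count: 1.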